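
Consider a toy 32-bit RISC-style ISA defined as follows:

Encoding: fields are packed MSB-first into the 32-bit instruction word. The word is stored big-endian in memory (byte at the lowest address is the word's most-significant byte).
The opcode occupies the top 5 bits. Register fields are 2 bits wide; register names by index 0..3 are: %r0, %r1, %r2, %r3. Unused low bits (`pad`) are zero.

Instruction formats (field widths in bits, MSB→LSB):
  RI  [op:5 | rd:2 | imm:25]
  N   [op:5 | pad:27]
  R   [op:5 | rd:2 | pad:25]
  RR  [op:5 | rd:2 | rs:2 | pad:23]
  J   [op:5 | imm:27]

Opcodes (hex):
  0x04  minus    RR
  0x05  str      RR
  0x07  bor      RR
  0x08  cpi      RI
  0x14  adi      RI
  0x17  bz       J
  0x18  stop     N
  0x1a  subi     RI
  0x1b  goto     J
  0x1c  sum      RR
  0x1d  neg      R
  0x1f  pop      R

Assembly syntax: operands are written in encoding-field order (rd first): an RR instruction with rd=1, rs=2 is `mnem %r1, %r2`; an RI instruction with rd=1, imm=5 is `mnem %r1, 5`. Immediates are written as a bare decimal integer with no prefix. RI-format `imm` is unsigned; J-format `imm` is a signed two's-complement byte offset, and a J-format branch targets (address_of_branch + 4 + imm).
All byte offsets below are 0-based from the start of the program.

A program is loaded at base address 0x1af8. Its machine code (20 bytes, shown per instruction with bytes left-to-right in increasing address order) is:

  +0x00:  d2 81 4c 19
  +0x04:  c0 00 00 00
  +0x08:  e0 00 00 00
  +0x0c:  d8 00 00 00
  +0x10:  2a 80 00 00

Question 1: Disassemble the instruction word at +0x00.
@+00  big-endian(d2 81 4c 19) = 0xd2814c19
  op=0xd2814c19>>27=0x1a ⇒ subi (RI)
  rd@[26:25]=0x1 ⇒ %r1
  imm@[24:0]=0x814c19 ⇒ 8473625

subi %r1, 8473625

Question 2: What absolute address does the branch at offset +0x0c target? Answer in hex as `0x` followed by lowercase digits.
+0x0c: d8 00 00 00 ⇒ word 0xd8000000 (big)
  top 5b → 0x1b → goto [J]
  imm@[26:0]=0x0 ⇒ 0
  target = base 0x1af8 + off 0x0c + 4 + imm 0 = 0x1b08

0x1b08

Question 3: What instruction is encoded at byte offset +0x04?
@+04  big-endian(c0 00 00 00) = 0xc0000000
  top 5b → 0x18 → stop [N]

stop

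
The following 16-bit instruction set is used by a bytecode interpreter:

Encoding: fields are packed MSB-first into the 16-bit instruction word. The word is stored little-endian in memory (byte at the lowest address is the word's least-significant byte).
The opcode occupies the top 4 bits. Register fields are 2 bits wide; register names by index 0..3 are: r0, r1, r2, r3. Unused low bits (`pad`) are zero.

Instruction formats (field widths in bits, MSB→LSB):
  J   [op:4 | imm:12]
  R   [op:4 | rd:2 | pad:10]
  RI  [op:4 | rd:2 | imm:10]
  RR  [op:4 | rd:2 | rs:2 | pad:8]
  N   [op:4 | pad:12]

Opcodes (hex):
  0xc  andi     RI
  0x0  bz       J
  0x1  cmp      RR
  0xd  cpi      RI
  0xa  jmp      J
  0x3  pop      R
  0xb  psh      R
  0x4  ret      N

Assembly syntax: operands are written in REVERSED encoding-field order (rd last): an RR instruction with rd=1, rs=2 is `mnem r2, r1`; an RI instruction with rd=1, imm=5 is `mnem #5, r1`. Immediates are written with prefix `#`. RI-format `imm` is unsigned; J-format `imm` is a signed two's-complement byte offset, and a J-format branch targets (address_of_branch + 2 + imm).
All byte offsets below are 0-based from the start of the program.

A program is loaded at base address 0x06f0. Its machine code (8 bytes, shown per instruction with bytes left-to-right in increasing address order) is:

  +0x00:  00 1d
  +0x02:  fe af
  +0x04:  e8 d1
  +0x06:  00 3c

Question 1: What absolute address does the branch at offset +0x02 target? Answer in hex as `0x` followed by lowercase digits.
0x06f2

off 0x02: read fe af as little → 0xaffe
  top 4b → 0xa → jmp [J]
  [11:0] imm=4094 (s12→-2) = #-2
  target = base 0x06f0 + off 0x02 + 2 + imm -2 = 0x06f2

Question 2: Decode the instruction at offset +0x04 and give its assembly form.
+0x04: e8 d1 ⇒ word 0xd1e8 (little)
  top 4b → 0xd → cpi [RI]
  [11:10] rd=0 = r0
  [9:0] imm=488 = #488

cpi #488, r0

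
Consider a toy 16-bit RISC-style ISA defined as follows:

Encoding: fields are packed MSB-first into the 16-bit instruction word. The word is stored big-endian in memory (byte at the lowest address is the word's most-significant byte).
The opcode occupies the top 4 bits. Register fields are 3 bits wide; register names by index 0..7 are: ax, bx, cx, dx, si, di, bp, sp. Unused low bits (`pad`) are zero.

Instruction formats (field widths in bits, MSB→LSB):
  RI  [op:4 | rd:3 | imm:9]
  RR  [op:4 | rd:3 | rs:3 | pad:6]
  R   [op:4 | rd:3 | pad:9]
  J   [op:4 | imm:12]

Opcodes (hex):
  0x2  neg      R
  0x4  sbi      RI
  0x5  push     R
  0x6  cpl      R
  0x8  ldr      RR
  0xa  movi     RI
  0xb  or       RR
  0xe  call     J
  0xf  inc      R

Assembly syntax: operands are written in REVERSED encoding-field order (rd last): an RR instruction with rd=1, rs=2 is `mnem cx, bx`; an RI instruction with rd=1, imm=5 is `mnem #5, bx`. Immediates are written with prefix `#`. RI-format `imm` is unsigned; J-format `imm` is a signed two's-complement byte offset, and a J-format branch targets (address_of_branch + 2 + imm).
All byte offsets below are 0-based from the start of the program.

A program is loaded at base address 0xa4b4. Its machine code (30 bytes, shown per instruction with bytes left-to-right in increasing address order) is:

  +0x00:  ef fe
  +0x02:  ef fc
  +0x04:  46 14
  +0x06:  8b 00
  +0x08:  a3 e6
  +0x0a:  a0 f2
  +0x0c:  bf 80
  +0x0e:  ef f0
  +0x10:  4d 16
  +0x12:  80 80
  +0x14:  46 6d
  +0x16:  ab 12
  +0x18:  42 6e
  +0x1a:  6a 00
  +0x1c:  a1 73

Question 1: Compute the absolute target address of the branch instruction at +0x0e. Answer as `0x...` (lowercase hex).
0xa4b4

@+0e  big-endian(ef f0) = 0xeff0
  top 4b → 0xe → call [J]
  imm: (w>>0)&0xfff=0xff0 (s12→-16) → #-16
  target = base 0xa4b4 + off 0x0e + 2 + imm -16 = 0xa4b4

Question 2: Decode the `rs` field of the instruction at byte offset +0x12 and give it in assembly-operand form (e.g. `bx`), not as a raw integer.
cx

off 0x12: read 80 80 as big → 0x8080
  opcode bits[15:12]=0x8: ldr/RR
  [11:9] rd=0 = ax
  [8:6] rs=2 = cx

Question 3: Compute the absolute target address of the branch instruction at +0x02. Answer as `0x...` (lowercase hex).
0xa4b4

+0x02: ef fc ⇒ word 0xeffc (big)
  op=0xeffc>>12=0xe ⇒ call (J)
  imm: (w>>0)&0xfff=0xffc (s12→-4) → #-4
  target = base 0xa4b4 + off 0x02 + 2 + imm -4 = 0xa4b4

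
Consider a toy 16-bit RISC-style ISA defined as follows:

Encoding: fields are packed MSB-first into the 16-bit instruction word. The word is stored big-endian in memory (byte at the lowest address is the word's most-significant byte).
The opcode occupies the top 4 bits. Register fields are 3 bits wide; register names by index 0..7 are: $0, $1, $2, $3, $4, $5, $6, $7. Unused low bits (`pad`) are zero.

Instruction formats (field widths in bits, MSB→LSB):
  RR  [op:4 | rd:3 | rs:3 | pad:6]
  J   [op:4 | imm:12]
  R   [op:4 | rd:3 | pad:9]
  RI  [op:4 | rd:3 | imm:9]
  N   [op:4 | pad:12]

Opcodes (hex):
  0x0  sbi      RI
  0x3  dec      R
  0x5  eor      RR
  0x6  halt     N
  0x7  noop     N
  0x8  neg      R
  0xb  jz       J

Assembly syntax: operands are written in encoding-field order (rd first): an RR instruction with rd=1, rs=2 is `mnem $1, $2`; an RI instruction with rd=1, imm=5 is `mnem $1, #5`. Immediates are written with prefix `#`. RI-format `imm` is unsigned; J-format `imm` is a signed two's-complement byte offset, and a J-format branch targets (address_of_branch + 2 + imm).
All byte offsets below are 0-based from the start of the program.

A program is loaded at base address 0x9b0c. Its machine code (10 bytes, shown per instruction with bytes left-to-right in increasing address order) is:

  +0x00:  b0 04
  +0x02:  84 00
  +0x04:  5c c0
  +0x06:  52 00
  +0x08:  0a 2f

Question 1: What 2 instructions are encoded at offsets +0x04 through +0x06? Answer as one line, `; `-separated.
eor $6, $3; eor $1, $0

off 0x04: read 5c c0 as big → 0x5cc0
  op=0x5cc0>>12=0x5 ⇒ eor (RR)
  [11:9] rd=6 = $6
  [8:6] rs=3 = $3
off 0x06: read 52 00 as big → 0x5200
  op=0x5200>>12=0x5 ⇒ eor (RR)
  [11:9] rd=1 = $1
  [8:6] rs=0 = $0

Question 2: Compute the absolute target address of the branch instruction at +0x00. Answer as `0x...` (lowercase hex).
+0x00: b0 04 ⇒ word 0xb004 (big)
  op=0xb004>>12=0xb ⇒ jz (J)
  imm: (w>>0)&0xfff=0x4 → #4
  target = base 0x9b0c + off 0x00 + 2 + imm 4 = 0x9b12

0x9b12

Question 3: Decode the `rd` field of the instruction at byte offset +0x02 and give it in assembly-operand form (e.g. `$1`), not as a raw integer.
@+02  big-endian(84 00) = 0x8400
  top 4b → 0x8 → neg [R]
  rd@[11:9]=0x2 ⇒ $2

$2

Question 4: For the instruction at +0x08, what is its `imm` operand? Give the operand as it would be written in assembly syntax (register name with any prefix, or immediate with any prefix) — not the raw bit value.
off 0x08: read 0a 2f as big → 0x0a2f
  top 4b → 0x0 → sbi [RI]
  rd: (w>>9)&0x7=0x5 → $5
  imm: (w>>0)&0x1ff=0x2f → #47

#47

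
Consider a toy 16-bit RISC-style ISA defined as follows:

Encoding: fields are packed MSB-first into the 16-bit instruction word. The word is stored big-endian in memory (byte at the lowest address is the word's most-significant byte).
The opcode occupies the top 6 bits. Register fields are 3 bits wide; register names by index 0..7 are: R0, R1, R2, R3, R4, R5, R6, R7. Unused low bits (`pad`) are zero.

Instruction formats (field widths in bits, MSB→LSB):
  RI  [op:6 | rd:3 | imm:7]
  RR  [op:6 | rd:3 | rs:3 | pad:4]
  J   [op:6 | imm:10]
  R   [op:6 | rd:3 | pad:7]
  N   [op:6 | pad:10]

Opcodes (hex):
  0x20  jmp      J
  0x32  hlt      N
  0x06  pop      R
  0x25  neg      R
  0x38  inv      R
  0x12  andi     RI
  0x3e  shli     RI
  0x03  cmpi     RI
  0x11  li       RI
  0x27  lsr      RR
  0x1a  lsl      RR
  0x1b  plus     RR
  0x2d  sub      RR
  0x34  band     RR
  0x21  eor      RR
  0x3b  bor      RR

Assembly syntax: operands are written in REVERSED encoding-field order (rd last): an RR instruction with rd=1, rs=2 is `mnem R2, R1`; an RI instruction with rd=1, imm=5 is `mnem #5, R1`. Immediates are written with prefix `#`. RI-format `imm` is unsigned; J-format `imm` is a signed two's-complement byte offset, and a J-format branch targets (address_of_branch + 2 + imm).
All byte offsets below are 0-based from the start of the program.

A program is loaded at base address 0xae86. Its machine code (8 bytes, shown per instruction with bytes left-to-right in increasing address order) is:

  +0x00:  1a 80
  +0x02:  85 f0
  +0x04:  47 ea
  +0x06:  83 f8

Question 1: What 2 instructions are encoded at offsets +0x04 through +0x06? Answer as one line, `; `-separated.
off 0x04: read 47 ea as big → 0x47ea
  opcode bits[15:10]=0x11: li/RI
  rd: (w>>7)&0x7=0x7 → R7
  imm: (w>>0)&0x7f=0x6a → #106
off 0x06: read 83 f8 as big → 0x83f8
  opcode bits[15:10]=0x20: jmp/J
  imm: (w>>0)&0x3ff=0x3f8 (s10→-8) → #-8

li #106, R7; jmp #-8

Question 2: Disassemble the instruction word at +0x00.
+0x00: 1a 80 ⇒ word 0x1a80 (big)
  opcode bits[15:10]=0x6: pop/R
  rd@[9:7]=0x5 ⇒ R5

pop R5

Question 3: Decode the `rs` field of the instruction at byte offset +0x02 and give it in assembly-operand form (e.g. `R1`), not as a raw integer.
+0x02: 85 f0 ⇒ word 0x85f0 (big)
  op=0x85f0>>10=0x21 ⇒ eor (RR)
  rd: (w>>7)&0x7=0x3 → R3
  rs: (w>>4)&0x7=0x7 → R7

R7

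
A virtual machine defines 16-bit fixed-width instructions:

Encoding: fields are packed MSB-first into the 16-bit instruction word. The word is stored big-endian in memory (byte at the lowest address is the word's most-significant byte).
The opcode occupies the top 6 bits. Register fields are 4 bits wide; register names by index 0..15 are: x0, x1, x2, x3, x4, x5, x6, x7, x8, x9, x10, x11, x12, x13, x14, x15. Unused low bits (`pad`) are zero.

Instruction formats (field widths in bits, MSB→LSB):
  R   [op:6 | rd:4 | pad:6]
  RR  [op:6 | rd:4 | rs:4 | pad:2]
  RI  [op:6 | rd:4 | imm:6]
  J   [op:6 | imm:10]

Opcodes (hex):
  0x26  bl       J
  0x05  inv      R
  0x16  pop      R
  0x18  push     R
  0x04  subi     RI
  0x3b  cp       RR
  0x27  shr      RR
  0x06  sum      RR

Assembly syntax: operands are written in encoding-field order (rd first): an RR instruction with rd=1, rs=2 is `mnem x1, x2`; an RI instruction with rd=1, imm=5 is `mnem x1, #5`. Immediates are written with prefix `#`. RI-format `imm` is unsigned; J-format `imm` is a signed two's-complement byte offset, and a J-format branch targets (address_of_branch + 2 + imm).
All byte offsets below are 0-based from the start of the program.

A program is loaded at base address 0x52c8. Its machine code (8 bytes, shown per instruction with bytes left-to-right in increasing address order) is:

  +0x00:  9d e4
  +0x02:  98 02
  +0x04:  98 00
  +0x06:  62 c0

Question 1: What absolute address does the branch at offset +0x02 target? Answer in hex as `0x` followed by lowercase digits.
0x52ce

off 0x02: read 98 02 as big → 0x9802
  op=0x9802>>10=0x26 ⇒ bl (J)
  [9:0] imm=2 = #2
  target = base 0x52c8 + off 0x02 + 2 + imm 2 = 0x52ce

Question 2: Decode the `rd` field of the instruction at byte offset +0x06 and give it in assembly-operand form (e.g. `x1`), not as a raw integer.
x11

off 0x06: read 62 c0 as big → 0x62c0
  op=0x62c0>>10=0x18 ⇒ push (R)
  rd@[9:6]=0xb ⇒ x11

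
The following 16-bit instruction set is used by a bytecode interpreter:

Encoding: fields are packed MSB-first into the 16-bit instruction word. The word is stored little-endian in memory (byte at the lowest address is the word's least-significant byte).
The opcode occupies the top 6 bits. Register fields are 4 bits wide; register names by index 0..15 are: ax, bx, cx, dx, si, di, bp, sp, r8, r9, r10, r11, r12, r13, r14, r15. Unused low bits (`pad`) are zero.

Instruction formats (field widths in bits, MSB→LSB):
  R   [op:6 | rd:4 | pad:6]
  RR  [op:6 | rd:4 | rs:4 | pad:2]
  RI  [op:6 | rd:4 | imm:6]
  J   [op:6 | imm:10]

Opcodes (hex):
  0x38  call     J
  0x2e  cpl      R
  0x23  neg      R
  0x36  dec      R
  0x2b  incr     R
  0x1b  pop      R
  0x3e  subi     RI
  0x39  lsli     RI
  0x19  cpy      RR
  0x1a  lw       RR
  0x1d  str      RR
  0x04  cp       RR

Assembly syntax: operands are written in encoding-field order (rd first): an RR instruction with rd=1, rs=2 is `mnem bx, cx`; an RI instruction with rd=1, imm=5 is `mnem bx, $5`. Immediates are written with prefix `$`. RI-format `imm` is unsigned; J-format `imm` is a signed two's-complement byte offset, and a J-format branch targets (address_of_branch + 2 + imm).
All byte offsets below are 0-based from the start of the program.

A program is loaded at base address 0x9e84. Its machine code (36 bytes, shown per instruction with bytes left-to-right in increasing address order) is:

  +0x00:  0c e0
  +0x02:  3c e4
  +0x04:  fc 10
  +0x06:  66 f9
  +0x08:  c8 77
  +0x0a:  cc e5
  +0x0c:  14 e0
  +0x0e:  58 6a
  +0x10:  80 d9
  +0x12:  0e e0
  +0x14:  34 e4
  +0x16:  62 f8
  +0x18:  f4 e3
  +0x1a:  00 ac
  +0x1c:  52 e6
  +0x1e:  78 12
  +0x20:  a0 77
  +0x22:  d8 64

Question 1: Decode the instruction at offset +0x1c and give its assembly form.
lsli r9, $18

+0x1c: 52 e6 ⇒ word 0xe652 (little)
  top 6b → 0x39 → lsli [RI]
  rd@[9:6]=0x9 ⇒ r9
  imm@[5:0]=0x12 ⇒ $18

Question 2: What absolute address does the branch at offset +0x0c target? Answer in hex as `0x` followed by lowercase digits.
[0c] 14 e0 → 0xe014
  top 6b → 0x38 → call [J]
  [9:0] imm=20 = $20
  target = base 0x9e84 + off 0x0c + 2 + imm 20 = 0x9ea6

0x9ea6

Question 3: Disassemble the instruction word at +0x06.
subi di, $38

[06] 66 f9 → 0xf966
  op=0xf966>>10=0x3e ⇒ subi (RI)
  rd@[9:6]=0x5 ⇒ di
  imm@[5:0]=0x26 ⇒ $38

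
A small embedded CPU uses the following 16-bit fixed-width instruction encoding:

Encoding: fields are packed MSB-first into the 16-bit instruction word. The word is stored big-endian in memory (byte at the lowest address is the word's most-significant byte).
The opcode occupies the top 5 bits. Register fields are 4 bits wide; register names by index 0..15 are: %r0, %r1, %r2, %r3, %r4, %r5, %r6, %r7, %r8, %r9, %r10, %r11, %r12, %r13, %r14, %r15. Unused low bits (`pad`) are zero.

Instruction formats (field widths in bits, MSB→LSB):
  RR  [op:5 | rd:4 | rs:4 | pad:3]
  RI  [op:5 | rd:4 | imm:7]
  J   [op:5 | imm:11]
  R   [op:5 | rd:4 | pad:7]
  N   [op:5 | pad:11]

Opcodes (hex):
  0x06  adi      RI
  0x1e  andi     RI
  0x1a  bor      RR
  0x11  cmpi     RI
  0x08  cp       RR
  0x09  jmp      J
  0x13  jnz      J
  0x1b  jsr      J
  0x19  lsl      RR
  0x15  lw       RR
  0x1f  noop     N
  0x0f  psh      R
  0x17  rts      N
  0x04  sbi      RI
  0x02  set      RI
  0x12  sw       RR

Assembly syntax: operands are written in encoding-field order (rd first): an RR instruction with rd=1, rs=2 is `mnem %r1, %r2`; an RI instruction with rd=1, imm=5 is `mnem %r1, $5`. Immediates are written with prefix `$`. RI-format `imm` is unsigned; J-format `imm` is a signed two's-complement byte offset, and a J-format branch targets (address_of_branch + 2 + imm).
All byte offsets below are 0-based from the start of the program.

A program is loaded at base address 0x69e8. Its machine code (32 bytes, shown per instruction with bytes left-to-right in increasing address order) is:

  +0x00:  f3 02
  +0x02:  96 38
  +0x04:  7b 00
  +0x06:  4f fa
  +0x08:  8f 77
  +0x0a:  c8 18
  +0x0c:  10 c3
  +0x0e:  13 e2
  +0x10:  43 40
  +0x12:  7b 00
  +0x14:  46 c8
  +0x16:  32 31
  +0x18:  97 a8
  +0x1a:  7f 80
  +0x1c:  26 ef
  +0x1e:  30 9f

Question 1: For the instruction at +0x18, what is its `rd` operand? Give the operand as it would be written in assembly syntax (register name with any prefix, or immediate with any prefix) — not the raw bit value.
%r15

+0x18: 97 a8 ⇒ word 0x97a8 (big)
  top 5b → 0x12 → sw [RR]
  rd: (w>>7)&0xf=0xf → %r15
  rs: (w>>3)&0xf=0x5 → %r5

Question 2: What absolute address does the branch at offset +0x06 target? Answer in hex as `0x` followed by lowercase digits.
0x69ea

@+06  big-endian(4f fa) = 0x4ffa
  op=0x4ffa>>11=0x9 ⇒ jmp (J)
  imm: (w>>0)&0x7ff=0x7fa (s11→-6) → $-6
  target = base 0x69e8 + off 0x06 + 2 + imm -6 = 0x69ea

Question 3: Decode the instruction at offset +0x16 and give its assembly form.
off 0x16: read 32 31 as big → 0x3231
  top 5b → 0x6 → adi [RI]
  rd@[10:7]=0x4 ⇒ %r4
  imm@[6:0]=0x31 ⇒ $49

adi %r4, $49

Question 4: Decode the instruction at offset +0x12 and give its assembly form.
psh %r6

[12] 7b 00 → 0x7b00
  opcode bits[15:11]=0xf: psh/R
  rd@[10:7]=0x6 ⇒ %r6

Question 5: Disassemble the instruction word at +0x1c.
+0x1c: 26 ef ⇒ word 0x26ef (big)
  top 5b → 0x4 → sbi [RI]
  rd@[10:7]=0xd ⇒ %r13
  imm@[6:0]=0x6f ⇒ $111

sbi %r13, $111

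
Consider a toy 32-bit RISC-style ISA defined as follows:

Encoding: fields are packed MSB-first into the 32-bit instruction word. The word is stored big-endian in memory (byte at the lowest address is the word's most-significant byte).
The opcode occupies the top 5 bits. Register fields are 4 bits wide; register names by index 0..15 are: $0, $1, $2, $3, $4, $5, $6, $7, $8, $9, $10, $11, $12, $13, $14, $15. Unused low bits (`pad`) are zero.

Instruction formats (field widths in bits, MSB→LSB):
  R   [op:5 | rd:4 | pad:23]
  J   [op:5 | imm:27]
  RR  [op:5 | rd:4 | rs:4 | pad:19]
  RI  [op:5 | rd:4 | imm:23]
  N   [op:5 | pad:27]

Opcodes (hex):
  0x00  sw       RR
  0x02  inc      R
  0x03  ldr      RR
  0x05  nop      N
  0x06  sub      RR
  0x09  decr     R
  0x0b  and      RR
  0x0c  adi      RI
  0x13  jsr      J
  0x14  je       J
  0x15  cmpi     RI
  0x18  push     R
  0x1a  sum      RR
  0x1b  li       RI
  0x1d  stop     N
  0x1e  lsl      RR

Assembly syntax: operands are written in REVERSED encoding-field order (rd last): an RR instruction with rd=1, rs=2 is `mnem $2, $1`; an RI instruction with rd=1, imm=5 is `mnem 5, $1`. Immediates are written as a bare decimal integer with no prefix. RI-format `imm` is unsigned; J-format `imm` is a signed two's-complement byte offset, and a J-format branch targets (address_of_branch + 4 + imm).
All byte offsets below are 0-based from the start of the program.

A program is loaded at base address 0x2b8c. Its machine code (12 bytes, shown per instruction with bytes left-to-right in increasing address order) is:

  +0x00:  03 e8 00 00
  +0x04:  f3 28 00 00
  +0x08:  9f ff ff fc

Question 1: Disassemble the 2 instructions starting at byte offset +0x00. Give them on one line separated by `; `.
[00] 03 e8 00 00 → 0x03e80000
  op=0x03e80000>>27=0x0 ⇒ sw (RR)
  [26:23] rd=7 = $7
  [22:19] rs=13 = $13
[04] f3 28 00 00 → 0xf3280000
  op=0xf3280000>>27=0x1e ⇒ lsl (RR)
  [26:23] rd=6 = $6
  [22:19] rs=5 = $5

sw $13, $7; lsl $5, $6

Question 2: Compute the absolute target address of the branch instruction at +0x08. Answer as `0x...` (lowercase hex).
@+08  big-endian(9f ff ff fc) = 0x9ffffffc
  top 5b → 0x13 → jsr [J]
  [26:0] imm=134217724 (s27→-4) = -4
  target = base 0x2b8c + off 0x08 + 4 + imm -4 = 0x2b94

0x2b94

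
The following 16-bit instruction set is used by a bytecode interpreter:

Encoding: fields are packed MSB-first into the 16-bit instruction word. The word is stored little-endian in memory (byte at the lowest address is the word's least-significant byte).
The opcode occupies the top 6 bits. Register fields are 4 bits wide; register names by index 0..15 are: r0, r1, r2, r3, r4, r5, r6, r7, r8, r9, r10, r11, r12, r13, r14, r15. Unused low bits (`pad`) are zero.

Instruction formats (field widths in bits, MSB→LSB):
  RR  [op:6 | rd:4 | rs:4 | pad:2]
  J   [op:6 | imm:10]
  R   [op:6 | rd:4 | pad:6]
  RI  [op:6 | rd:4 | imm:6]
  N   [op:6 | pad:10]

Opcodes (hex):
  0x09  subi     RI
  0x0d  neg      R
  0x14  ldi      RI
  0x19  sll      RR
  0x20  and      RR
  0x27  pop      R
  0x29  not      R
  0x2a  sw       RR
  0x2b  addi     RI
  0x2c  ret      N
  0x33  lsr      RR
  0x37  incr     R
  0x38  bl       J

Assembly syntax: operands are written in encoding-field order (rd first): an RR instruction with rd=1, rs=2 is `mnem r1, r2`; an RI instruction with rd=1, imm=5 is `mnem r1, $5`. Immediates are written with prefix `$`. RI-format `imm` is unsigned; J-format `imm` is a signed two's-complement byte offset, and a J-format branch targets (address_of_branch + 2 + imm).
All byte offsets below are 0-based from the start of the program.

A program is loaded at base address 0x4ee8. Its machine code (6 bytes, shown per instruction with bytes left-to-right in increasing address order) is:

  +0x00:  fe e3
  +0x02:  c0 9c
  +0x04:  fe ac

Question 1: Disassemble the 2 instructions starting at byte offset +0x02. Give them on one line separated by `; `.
[02] c0 9c → 0x9cc0
  top 6b → 0x27 → pop [R]
  rd: (w>>6)&0xf=0x3 → r3
[04] fe ac → 0xacfe
  top 6b → 0x2b → addi [RI]
  rd: (w>>6)&0xf=0x3 → r3
  imm: (w>>0)&0x3f=0x3e → $62

pop r3; addi r3, $62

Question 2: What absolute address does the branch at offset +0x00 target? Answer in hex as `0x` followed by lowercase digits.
0x4ee8

+0x00: fe e3 ⇒ word 0xe3fe (little)
  top 6b → 0x38 → bl [J]
  [9:0] imm=1022 (s10→-2) = $-2
  target = base 0x4ee8 + off 0x00 + 2 + imm -2 = 0x4ee8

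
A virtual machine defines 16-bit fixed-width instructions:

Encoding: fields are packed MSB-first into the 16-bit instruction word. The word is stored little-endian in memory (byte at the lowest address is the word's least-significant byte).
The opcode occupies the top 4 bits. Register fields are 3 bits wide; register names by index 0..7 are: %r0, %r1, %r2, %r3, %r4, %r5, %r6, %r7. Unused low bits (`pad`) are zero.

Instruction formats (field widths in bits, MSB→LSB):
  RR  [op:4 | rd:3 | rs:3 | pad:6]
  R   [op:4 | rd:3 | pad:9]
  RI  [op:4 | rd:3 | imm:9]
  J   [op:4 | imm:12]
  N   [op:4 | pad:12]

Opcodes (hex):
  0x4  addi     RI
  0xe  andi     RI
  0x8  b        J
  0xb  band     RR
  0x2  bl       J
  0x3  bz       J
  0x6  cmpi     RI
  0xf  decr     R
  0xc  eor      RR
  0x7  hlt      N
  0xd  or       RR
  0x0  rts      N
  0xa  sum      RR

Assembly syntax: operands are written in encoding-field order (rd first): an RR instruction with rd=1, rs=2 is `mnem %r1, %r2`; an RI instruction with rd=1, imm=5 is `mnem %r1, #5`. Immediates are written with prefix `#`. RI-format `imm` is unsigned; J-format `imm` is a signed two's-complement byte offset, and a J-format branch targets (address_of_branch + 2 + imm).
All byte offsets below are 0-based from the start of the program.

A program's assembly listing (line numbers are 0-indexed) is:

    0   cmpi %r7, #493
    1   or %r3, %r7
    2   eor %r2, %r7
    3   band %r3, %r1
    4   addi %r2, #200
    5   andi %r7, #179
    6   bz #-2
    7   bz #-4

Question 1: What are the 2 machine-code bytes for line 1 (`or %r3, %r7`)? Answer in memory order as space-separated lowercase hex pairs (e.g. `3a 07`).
L1: or op=0xd:4|rd=3:3|rs=7:3|pad=0:6 ⇒ 0xd7c0 ⇒ little c0 d7

c0 d7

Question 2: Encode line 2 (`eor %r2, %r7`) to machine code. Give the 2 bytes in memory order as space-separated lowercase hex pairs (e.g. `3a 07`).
2. eor fields op=0xc:4|rd=2:3|rs=7:3|pad=0:6 → word c5c0h → c0 c5

c0 c5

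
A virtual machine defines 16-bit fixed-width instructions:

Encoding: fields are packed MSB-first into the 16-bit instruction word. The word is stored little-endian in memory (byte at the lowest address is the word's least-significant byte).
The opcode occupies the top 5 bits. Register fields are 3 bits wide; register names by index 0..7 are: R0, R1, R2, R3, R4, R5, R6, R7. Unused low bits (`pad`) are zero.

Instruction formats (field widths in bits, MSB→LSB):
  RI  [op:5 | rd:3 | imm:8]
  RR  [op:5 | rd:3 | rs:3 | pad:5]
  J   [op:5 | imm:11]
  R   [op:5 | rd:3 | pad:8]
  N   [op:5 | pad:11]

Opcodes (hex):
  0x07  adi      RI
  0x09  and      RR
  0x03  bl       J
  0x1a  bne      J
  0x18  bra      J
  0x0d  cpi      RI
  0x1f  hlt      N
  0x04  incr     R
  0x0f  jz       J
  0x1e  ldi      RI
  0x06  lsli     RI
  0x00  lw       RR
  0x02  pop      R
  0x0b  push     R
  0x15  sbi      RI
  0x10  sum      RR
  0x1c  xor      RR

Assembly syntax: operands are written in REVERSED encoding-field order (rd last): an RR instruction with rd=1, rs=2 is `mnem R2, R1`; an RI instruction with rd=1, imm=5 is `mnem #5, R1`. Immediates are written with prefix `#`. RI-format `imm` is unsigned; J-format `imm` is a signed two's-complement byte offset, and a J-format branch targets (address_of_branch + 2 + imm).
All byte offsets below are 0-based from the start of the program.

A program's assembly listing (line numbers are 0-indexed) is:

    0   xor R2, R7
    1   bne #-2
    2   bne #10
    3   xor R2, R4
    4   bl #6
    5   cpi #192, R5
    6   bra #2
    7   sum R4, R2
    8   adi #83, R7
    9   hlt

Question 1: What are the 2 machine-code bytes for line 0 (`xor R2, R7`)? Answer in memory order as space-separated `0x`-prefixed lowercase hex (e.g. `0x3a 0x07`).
0x40 0xe7

0. xor fields op=0x1c:5|rd=7:3|rs=2:3|pad=0:5 → word e740h → 40 e7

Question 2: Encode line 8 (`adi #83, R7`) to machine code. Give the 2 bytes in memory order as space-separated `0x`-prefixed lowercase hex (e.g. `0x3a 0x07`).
0x53 0x3f

L8: adi op=0x7:5|rd=7:3|imm=83:8 ⇒ 0x3f53 ⇒ little 53 3f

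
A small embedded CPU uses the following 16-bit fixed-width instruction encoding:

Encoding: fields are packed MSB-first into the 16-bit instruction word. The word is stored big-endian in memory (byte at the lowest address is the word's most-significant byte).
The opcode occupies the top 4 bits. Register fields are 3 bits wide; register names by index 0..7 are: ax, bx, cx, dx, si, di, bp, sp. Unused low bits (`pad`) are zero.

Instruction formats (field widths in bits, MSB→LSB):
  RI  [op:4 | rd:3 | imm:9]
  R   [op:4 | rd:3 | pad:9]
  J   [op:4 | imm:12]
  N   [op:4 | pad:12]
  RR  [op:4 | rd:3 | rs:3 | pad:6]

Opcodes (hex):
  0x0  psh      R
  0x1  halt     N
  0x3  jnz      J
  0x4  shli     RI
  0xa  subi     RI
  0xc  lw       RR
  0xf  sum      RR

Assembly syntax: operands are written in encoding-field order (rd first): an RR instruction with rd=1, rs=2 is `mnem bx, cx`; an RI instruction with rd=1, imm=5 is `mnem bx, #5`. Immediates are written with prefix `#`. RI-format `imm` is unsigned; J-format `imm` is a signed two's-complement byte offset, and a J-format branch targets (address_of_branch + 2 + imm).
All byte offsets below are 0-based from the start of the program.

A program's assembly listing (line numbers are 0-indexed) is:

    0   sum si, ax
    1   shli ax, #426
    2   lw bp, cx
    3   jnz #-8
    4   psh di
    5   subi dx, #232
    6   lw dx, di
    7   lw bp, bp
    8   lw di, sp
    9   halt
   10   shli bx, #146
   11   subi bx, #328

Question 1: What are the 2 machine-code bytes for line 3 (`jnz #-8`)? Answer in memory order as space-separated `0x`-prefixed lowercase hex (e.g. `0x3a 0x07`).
0x3f 0xf8

3. jnz fields op=0x3:4|imm=-8:12 → word 3ff8h → 3f f8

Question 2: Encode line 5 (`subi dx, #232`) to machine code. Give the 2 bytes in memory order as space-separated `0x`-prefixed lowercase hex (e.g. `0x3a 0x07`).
0xa6 0xe8

line 5 (subi): pack op=0xa:4|rd=3:3|imm=232:9 = 0xa6e8; big→ a6 e8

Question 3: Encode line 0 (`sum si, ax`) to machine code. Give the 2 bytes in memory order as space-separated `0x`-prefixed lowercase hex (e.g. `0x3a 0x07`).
0xf8 0x00

line 0 (sum): pack op=0xf:4|rd=4:3|rs=0:3|pad=0:6 = 0xf800; big→ f8 00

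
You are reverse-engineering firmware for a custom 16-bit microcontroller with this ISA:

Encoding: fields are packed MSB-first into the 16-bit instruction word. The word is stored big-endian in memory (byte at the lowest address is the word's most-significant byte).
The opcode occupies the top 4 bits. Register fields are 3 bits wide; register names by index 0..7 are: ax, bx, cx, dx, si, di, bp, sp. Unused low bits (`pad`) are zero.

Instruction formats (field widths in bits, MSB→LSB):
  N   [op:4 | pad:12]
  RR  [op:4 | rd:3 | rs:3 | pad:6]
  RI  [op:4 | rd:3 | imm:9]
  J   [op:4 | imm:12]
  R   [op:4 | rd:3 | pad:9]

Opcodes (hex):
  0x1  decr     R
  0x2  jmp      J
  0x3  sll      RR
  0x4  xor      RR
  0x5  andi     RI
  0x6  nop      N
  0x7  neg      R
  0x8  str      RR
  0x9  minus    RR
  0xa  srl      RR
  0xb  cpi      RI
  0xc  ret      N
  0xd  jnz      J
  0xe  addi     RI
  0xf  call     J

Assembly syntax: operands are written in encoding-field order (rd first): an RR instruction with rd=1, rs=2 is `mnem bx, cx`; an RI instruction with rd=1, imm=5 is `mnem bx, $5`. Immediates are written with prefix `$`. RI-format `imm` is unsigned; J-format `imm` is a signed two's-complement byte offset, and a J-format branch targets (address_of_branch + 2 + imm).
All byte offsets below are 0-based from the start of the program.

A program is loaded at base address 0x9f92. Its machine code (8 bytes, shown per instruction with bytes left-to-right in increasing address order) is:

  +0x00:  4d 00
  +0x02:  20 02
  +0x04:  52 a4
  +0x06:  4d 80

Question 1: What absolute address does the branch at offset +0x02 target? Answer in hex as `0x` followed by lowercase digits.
0x9f98

+0x02: 20 02 ⇒ word 0x2002 (big)
  top 4b → 0x2 → jmp [J]
  imm@[11:0]=0x2 ⇒ $2
  target = base 0x9f92 + off 0x02 + 2 + imm 2 = 0x9f98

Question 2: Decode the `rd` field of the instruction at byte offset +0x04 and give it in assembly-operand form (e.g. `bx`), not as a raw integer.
bx

+0x04: 52 a4 ⇒ word 0x52a4 (big)
  top 4b → 0x5 → andi [RI]
  rd@[11:9]=0x1 ⇒ bx
  imm@[8:0]=0xa4 ⇒ $164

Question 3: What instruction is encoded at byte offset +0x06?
xor bp, bp

off 0x06: read 4d 80 as big → 0x4d80
  op=0x4d80>>12=0x4 ⇒ xor (RR)
  rd@[11:9]=0x6 ⇒ bp
  rs@[8:6]=0x6 ⇒ bp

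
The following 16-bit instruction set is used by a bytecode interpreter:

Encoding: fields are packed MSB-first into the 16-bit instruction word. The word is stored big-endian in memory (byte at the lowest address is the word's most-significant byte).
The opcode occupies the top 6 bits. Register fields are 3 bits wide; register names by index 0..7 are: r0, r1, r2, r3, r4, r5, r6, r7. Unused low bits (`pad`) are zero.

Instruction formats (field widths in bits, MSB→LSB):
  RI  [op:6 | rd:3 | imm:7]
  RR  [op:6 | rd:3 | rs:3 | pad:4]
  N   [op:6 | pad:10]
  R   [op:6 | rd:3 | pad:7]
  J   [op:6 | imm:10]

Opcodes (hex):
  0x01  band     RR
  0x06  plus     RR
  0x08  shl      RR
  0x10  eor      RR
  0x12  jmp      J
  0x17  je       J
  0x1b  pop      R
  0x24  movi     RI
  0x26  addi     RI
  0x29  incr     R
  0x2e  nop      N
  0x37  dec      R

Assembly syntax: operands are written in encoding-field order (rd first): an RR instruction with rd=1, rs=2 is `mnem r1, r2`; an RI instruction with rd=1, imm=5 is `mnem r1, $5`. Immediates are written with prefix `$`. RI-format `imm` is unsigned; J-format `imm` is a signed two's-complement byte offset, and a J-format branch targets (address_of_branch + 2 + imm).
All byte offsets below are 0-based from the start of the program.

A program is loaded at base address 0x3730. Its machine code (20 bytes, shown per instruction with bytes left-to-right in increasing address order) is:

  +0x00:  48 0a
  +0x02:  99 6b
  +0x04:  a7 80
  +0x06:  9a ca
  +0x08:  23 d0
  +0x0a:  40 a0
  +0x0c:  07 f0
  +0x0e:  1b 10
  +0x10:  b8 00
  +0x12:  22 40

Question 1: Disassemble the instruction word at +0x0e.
off 0x0e: read 1b 10 as big → 0x1b10
  top 6b → 0x6 → plus [RR]
  [9:7] rd=6 = r6
  [6:4] rs=1 = r1

plus r6, r1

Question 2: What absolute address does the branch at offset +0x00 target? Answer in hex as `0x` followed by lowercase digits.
0x373c

[00] 48 0a → 0x480a
  op=0x480a>>10=0x12 ⇒ jmp (J)
  imm@[9:0]=0xa ⇒ $10
  target = base 0x3730 + off 0x00 + 2 + imm 10 = 0x373c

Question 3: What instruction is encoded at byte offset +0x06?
[06] 9a ca → 0x9aca
  top 6b → 0x26 → addi [RI]
  rd@[9:7]=0x5 ⇒ r5
  imm@[6:0]=0x4a ⇒ $74

addi r5, $74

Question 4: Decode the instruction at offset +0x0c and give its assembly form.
band r7, r7

@+0c  big-endian(07 f0) = 0x07f0
  op=0x07f0>>10=0x1 ⇒ band (RR)
  rd@[9:7]=0x7 ⇒ r7
  rs@[6:4]=0x7 ⇒ r7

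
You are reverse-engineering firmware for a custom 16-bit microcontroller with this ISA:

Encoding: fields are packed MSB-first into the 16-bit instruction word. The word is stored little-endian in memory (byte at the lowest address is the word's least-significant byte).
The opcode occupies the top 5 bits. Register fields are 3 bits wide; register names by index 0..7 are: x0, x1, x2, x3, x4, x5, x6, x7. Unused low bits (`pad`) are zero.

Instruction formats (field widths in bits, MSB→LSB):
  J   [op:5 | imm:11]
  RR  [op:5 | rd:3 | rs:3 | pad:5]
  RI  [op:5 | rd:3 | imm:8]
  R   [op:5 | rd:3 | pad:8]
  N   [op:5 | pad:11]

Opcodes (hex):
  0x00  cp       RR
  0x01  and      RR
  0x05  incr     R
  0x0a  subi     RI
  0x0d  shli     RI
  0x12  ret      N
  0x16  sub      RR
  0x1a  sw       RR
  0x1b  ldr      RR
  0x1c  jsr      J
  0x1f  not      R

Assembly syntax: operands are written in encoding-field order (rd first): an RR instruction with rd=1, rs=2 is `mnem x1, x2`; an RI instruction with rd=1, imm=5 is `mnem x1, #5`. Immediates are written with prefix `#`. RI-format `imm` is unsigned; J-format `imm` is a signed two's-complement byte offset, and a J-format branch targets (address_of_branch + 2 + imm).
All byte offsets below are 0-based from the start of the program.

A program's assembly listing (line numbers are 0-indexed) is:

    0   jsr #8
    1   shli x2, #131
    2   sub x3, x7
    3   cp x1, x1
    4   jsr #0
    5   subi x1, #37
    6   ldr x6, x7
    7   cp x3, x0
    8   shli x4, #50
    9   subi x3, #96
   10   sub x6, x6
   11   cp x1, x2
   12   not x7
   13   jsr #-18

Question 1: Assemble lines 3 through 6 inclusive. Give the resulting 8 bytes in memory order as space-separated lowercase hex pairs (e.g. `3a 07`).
20 01 00 e0 25 51 e0 de

L3: cp op=0x0:5|rd=1:3|rs=1:3|pad=0:5 ⇒ 0x0120 ⇒ little 20 01
L4: jsr op=0x1c:5|imm=0:11 ⇒ 0xe000 ⇒ little 00 e0
L5: subi op=0xa:5|rd=1:3|imm=37:8 ⇒ 0x5125 ⇒ little 25 51
L6: ldr op=0x1b:5|rd=6:3|rs=7:3|pad=0:5 ⇒ 0xdee0 ⇒ little e0 de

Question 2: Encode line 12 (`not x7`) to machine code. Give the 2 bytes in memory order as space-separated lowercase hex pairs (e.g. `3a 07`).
line 12 (not): pack op=0x1f:5|rd=7:3|pad=0:8 = 0xff00; little→ 00 ff

00 ff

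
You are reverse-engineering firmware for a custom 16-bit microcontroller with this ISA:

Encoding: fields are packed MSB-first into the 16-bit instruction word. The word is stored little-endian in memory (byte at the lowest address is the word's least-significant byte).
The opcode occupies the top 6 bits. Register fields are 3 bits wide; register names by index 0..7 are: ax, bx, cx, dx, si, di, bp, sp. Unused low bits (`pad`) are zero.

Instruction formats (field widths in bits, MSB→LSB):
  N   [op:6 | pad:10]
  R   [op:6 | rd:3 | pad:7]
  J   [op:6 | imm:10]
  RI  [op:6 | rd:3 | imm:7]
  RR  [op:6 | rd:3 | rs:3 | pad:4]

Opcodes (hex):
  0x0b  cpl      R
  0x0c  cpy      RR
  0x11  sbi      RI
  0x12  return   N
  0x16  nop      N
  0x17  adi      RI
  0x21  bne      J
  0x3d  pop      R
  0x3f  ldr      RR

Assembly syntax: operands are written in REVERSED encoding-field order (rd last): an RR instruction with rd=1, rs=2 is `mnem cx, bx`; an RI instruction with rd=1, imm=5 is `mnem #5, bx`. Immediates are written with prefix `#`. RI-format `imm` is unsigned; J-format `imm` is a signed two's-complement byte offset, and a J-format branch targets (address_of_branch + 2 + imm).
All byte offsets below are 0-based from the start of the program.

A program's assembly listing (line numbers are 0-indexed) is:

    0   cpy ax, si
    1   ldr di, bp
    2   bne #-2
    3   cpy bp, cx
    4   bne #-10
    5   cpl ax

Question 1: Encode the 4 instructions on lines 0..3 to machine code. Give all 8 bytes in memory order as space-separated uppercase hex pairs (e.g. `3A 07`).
00 32 50 FF FE 87 60 31

line 0 (cpy): pack op=0xc:6|rd=4:3|rs=0:3|pad=0:4 = 0x3200; little→ 00 32
line 1 (ldr): pack op=0x3f:6|rd=6:3|rs=5:3|pad=0:4 = 0xff50; little→ 50 ff
line 2 (bne): pack op=0x21:6|imm=-2:10 = 0x87fe; little→ fe 87
line 3 (cpy): pack op=0xc:6|rd=2:3|rs=6:3|pad=0:4 = 0x3160; little→ 60 31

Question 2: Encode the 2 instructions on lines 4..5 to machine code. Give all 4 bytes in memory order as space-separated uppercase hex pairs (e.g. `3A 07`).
4. bne fields op=0x21:6|imm=-10:10 → word 87f6h → f6 87
5. cpl fields op=0xb:6|rd=0:3|pad=0:7 → word 2c00h → 00 2c

F6 87 00 2C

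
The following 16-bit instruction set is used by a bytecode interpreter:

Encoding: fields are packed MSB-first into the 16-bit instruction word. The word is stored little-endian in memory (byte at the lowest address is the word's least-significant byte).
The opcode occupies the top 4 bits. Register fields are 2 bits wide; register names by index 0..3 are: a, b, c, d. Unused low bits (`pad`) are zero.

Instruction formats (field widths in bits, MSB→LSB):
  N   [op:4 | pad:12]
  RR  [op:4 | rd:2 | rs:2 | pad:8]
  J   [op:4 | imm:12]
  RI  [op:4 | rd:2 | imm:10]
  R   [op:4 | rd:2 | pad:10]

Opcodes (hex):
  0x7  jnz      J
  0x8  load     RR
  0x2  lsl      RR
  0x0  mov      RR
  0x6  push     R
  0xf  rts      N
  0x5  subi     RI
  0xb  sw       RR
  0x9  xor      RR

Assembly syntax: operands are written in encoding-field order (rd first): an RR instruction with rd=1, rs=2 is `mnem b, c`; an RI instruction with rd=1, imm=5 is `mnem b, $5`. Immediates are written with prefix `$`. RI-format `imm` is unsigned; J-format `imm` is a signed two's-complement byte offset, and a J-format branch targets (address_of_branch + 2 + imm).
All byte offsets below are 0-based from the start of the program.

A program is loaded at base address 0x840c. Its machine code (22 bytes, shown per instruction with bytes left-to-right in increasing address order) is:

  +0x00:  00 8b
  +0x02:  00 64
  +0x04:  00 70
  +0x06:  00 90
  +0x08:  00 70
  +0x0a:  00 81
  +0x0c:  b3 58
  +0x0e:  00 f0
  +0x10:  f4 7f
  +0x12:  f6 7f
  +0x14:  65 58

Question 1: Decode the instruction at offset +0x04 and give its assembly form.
jnz $0

[04] 00 70 → 0x7000
  opcode bits[15:12]=0x7: jnz/J
  imm@[11:0]=0x0 ⇒ $0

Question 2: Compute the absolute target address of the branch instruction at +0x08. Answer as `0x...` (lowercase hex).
0x8416

off 0x08: read 00 70 as little → 0x7000
  opcode bits[15:12]=0x7: jnz/J
  imm@[11:0]=0x0 ⇒ $0
  target = base 0x840c + off 0x08 + 2 + imm 0 = 0x8416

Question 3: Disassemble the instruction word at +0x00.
load c, d

+0x00: 00 8b ⇒ word 0x8b00 (little)
  op=0x8b00>>12=0x8 ⇒ load (RR)
  rd@[11:10]=0x2 ⇒ c
  rs@[9:8]=0x3 ⇒ d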